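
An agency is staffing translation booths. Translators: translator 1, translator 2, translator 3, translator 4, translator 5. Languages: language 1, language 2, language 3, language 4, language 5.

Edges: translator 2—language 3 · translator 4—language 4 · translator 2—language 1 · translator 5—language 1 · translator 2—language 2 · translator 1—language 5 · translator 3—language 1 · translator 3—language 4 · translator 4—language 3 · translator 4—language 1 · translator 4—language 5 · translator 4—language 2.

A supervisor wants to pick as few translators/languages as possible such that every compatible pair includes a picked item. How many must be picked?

5

{translator 1, translator 2, translator 3, translator 4, translator 5} is a vertex cover of size 5: every edge has an endpoint in this set.
No smaller cover exists because translator 1–language 5, translator 2–language 2, translator 3–language 4, translator 4–language 3, translator 5–language 1 is a matching of size 5, and a cover must include an endpoint of each of these disjoint edges (König's theorem).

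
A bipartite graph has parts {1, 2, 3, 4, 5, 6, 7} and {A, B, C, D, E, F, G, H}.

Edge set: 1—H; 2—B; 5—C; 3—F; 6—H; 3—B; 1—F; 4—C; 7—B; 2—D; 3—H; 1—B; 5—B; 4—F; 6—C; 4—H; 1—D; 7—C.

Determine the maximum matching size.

One maximum matching: 1-F, 2-D, 3-H, 4-C, 5-B.
The set {1, 2, 3, 4, 5, 6, 7} has only 5 neighbours ({B, C, D, F, H}), so by Hall's theorem at most 5 of the 7 left vertices can be matched.

5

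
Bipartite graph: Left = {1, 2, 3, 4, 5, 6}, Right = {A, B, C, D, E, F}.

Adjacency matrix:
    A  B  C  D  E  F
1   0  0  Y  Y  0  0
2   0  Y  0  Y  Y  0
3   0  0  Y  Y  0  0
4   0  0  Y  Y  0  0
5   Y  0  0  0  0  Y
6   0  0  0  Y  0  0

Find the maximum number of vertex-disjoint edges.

One maximum matching: 1→D, 2→B, 3→C, 5→F.
The set {1, 3, 4, 6} has only 2 neighbours ({C, D}), so by Hall's theorem at most 4 of the 6 left vertices can be matched.

4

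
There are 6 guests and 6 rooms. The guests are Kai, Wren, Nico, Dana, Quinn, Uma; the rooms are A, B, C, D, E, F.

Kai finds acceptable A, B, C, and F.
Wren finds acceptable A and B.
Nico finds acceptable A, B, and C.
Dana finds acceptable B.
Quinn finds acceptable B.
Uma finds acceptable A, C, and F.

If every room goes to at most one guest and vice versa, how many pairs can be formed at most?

For example, pair Kai→F, Wren→A, Nico→C, Dana→B.
The set {Kai, Wren, Nico, Dana, Quinn, Uma} has only 4 neighbours ({A, B, C, F}), so by Hall's theorem at most 4 of the 6 guests can be matched.

4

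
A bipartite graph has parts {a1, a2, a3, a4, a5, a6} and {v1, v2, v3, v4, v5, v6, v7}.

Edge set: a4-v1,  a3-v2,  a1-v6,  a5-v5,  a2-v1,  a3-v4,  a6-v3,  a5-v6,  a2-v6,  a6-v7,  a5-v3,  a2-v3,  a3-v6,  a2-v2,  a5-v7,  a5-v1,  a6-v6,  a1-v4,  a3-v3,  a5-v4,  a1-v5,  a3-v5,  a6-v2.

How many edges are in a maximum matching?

One maximum matching: a1-v5, a2-v6, a3-v3, a4-v1, a5-v4, a6-v2.
This saturates every left vertex, so 6 is the maximum.

6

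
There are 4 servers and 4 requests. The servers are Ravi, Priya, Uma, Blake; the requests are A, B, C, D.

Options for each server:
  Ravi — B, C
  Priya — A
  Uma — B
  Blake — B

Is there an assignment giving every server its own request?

No

The set {Uma, Blake} has only 1 neighbour ({B}), so by Hall's theorem at most 3 of the 4 servers can be matched.
Hence no matching covers every server.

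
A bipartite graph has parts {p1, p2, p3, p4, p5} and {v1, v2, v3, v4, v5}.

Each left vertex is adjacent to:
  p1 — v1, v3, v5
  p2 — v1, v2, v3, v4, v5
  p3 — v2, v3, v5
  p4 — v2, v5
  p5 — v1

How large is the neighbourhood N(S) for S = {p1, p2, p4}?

The union of neighbours of {p1, p2, p4} is {v1, v2, v3, v4, v5}, which has 5 elements.
Since |N(S)| = 5 ≥ |S| = 3, Hall's condition holds for this subset.

5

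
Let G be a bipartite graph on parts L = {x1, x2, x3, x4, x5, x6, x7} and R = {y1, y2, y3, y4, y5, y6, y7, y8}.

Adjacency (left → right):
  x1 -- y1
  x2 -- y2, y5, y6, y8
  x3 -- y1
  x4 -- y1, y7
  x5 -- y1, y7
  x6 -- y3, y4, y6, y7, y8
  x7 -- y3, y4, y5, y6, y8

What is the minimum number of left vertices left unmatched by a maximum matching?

For example, pair x1–y1, x2–y8, x4–y7, x6–y3, x7–y6.
The set {x1, x3, x4, x5} has only 2 neighbours ({y1, y7}), so by Hall's theorem at most 5 of the 7 left vertices can be matched.
That matches 5 of the 7, leaving 2 unmatched; no matching can do better.

2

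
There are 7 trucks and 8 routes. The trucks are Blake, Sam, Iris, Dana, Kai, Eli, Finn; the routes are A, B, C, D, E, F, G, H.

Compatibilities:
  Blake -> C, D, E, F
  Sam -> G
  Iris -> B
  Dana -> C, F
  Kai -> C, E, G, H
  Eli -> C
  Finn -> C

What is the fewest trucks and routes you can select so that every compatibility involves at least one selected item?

6

The 6 edges Blake–E, Sam–G, Iris–B, Dana–F, Kai–H, Eli–C form a matching, so any vertex cover needs at least 6 vertices (one per matched edge).
Conversely {Blake, Sam, Iris, Dana, Kai, C} meets every edge and has exactly 6 vertices, so 6 is optimal.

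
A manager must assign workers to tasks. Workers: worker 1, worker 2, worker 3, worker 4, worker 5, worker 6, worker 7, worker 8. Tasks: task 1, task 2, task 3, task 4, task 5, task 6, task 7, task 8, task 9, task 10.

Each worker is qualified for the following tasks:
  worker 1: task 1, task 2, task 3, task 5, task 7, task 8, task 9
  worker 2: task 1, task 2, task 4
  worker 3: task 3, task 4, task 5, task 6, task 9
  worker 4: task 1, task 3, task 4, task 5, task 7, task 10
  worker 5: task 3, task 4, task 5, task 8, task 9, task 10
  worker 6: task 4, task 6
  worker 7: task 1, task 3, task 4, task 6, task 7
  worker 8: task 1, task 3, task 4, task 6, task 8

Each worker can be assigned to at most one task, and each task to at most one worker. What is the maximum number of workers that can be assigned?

8

A valid assignment of size 8: worker 1→task 1, worker 2→task 2, worker 3→task 5, worker 4→task 4, worker 5→task 10, worker 6→task 6, worker 7→task 7, worker 8→task 8.
This saturates every worker, so 8 is the maximum.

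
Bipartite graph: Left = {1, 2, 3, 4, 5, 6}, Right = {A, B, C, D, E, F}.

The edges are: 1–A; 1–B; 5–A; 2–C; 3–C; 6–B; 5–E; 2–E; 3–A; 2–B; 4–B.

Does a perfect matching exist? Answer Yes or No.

The set {1, 2, 3, 4, 5, 6} has only 4 neighbours ({A, B, C, E}), so by Hall's theorem at most 4 of the 6 left vertices can be matched.
Hence no matching covers every left vertex.

No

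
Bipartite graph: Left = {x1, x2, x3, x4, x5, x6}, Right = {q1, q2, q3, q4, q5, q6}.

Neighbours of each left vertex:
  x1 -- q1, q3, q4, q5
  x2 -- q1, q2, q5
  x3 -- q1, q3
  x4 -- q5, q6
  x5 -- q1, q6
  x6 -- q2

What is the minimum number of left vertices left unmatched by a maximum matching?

0

One maximum matching: x1-q4, x2-q5, x3-q3, x4-q6, x5-q1, x6-q2.
This saturates every left vertex, so 6 is the maximum.
That matches 6 of the 6, leaving 0 unmatched; no matching can do better.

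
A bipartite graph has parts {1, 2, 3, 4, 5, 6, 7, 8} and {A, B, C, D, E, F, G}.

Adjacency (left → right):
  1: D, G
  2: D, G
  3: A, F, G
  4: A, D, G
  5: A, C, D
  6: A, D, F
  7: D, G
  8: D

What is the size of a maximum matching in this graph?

For example, pair 1-D, 2-G, 3-F, 4-A, 5-C.
The set {1, 2, 3, 4, 6, 7, 8} has only 4 neighbours ({A, D, F, G}), so by Hall's theorem at most 5 of the 8 left vertices can be matched.

5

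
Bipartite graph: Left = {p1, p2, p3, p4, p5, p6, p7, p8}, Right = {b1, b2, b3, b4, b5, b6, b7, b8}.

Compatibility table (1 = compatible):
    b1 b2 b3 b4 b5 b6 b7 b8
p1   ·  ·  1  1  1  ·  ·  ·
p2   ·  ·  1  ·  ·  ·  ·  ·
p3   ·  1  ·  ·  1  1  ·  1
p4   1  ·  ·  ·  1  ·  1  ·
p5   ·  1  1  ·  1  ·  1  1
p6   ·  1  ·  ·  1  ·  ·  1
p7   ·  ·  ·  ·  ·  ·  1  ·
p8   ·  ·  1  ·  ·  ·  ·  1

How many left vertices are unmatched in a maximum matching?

For example, pair p1→b4, p2→b3, p3→b6, p4→b1, p5→b2, p6→b5, p7→b7, p8→b8.
This saturates every left vertex, so 8 is the maximum.
That matches 8 of the 8, leaving 0 unmatched; no matching can do better.

0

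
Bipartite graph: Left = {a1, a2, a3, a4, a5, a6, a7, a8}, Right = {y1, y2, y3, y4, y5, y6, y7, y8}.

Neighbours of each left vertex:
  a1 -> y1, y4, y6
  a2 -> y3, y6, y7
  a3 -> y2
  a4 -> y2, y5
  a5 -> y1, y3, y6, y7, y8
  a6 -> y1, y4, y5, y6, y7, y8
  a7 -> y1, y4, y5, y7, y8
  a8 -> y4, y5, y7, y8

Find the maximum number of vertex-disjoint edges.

One maximum matching: a1→y4, a2→y3, a3→y2, a4→y5, a5→y6, a6→y8, a7→y1, a8→y7.
This saturates every left vertex, so 8 is the maximum.

8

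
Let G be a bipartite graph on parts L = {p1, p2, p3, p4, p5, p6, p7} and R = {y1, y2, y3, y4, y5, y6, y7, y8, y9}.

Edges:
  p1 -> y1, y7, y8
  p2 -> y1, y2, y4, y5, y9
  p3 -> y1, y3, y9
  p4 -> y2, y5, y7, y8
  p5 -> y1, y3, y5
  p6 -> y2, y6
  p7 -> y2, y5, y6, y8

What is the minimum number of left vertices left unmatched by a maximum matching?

For example, pair p1→y1, p2→y4, p3→y3, p4→y7, p5→y5, p6→y2, p7→y8.
This saturates every left vertex, so 7 is the maximum.
That matches 7 of the 7, leaving 0 unmatched; no matching can do better.

0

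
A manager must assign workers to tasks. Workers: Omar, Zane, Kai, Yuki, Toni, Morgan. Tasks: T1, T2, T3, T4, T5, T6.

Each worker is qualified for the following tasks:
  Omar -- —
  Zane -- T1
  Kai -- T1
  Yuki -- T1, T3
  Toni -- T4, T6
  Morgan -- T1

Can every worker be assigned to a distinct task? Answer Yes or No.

The set {Omar, Zane, Kai, Morgan} has only 1 neighbour ({T1}), so by Hall's theorem at most 3 of the 6 workers can be matched.
Hence no matching covers every worker.

No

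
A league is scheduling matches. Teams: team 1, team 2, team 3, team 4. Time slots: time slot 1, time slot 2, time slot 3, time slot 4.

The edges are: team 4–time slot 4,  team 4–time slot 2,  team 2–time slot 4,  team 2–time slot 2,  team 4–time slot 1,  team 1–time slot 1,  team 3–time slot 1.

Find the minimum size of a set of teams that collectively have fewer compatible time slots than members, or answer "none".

2

Take S = {team 1, team 3}. Its neighbourhood is {time slot 1}, so |N(S)| = 1 < |S| = 2.
No single vertex violates Hall's condition since each has at least one neighbour, so 2 is the minimum.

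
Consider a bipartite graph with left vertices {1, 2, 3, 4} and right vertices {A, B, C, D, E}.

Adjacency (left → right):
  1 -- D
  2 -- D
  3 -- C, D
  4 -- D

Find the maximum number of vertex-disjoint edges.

2

For example, pair 1→D, 3→C.
The set {1, 2, 4} has only 1 neighbour ({D}), so by Hall's theorem at most 2 of the 4 left vertices can be matched.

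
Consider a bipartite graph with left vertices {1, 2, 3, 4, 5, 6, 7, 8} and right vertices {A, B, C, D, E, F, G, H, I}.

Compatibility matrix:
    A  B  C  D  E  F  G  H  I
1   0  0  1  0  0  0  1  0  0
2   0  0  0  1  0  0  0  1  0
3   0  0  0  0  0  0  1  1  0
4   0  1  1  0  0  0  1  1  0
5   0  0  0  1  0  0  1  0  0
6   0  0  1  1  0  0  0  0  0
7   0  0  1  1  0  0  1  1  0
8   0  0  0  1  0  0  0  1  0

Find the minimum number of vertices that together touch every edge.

A maximum matching has 5 edges (e.g. 1–C, 2–D, 3–H, 4–B, 5–G).
By König's theorem the minimum vertex cover has the same size. One such cover is {4, C, D, G, H}.

5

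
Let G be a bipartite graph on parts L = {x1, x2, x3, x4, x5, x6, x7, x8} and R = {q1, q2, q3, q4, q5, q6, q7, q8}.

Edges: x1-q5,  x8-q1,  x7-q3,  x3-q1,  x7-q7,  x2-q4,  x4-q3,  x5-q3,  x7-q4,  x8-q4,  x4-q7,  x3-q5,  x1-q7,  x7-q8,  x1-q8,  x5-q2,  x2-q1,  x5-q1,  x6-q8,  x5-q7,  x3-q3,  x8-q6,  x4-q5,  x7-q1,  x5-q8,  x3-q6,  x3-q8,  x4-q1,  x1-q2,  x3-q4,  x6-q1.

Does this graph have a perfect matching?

For example, pair x1–q2, x2–q1, x3–q4, x4–q5, x5–q3, x6–q8, x7–q7, x8–q6.
All 8 left vertices are covered.

Yes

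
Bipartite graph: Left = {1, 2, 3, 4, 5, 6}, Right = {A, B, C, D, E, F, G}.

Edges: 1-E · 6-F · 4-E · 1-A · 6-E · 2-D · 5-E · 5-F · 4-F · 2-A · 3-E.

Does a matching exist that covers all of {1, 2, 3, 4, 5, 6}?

No

The set {3, 4, 5, 6} has only 2 neighbours ({E, F}), so by Hall's theorem at most 4 of the 6 left vertices can be matched.
Hence no matching covers every left vertex.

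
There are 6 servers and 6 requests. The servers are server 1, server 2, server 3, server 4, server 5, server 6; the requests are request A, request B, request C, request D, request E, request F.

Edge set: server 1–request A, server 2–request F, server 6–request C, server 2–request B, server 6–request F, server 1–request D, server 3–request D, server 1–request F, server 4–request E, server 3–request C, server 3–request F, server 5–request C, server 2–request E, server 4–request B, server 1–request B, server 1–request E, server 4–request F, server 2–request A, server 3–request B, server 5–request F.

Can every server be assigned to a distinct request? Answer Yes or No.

One maximum matching: server 1-request B, server 2-request A, server 3-request D, server 4-request E, server 5-request C, server 6-request F.
Every server is matched, so this is a perfect matching.

Yes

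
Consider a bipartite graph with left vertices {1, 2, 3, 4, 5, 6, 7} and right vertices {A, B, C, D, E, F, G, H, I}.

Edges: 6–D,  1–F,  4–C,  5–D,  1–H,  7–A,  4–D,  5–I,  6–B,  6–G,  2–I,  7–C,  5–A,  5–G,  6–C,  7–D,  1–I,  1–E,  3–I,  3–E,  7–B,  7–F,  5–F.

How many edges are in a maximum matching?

7

One maximum matching: 1-H, 2-I, 3-E, 4-C, 5-G, 6-B, 7-A.
All 7 left vertices are matched, so no larger matching exists.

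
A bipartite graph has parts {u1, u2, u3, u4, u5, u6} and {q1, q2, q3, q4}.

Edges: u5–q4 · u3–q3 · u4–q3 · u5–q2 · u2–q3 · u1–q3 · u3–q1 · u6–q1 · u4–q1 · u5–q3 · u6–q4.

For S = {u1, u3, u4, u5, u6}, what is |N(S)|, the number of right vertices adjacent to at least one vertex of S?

4

The union of neighbours of {u1, u3, u4, u5, u6} is {q1, q2, q3, q4}, which has 4 elements.
Since |N(S)| = 4 < |S| = 5, Hall's condition fails for this subset.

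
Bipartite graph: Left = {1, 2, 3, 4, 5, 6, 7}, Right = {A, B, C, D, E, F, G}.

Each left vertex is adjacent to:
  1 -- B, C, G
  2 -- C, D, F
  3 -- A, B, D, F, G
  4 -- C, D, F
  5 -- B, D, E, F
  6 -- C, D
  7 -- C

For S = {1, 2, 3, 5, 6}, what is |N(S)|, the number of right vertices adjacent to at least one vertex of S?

The union of neighbours of {1, 2, 3, 5, 6} is {A, B, C, D, E, F, G}, which has 7 elements.
Since |N(S)| = 7 ≥ |S| = 5, Hall's condition holds for this subset.

7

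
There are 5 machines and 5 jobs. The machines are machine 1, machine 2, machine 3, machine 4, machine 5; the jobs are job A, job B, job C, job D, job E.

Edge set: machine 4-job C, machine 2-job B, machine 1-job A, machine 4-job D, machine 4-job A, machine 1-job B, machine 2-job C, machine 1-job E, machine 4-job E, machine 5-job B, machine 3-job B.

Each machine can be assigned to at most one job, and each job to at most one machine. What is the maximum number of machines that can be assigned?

For example, pair machine 1→job E, machine 2→job C, machine 3→job B, machine 4→job A.
The set {machine 3, machine 5} has only 1 neighbour ({job B}), so by Hall's theorem at most 4 of the 5 machines can be matched.

4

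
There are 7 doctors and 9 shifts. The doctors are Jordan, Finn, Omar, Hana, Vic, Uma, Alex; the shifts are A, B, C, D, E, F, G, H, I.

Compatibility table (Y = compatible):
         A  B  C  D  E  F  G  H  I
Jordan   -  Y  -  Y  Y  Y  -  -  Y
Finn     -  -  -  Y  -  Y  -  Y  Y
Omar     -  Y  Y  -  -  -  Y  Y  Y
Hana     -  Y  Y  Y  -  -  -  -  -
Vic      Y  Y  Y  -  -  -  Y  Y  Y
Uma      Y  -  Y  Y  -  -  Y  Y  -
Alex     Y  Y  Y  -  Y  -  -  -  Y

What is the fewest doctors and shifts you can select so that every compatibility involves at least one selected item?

A maximum matching has 7 edges (e.g. Jordan–E, Finn–F, Omar–B, Hana–C, Vic–G, Uma–H, Alex–A).
By König's theorem the minimum vertex cover has the same size. One such cover is {Jordan, Finn, Omar, Hana, Vic, Uma, Alex}.

7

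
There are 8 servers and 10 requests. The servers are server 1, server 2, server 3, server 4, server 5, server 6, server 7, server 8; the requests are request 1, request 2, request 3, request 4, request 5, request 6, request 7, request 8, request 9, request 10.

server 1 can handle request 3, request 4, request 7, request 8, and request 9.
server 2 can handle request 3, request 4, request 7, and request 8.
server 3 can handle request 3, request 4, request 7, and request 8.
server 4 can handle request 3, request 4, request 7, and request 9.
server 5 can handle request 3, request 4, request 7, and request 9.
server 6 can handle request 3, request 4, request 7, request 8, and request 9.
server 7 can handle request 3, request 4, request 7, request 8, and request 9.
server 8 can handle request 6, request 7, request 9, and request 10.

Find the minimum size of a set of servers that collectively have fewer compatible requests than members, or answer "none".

6

Take S = {server 1, server 2, server 3, server 4, server 5, server 6}. Its neighbourhood is {request 3, request 4, request 7, request 8, request 9}, so |N(S)| = 5 < |S| = 6.
Every subset of size less than 6 has at least as many neighbours as members, so 6 is the minimum.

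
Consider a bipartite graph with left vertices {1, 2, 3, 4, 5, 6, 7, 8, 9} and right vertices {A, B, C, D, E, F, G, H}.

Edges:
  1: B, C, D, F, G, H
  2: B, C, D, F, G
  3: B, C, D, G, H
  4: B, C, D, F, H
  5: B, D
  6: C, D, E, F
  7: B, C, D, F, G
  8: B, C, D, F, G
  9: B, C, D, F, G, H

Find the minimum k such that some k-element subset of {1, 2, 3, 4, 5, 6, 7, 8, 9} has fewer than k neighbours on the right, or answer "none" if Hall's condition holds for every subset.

Take S = {1, 2, 3, 4, 5, 7, 8}. Its neighbourhood is {B, C, D, F, G, H}, so |N(S)| = 6 < |S| = 7.
Every subset of size less than 7 has at least as many neighbours as members, so 7 is the minimum.

7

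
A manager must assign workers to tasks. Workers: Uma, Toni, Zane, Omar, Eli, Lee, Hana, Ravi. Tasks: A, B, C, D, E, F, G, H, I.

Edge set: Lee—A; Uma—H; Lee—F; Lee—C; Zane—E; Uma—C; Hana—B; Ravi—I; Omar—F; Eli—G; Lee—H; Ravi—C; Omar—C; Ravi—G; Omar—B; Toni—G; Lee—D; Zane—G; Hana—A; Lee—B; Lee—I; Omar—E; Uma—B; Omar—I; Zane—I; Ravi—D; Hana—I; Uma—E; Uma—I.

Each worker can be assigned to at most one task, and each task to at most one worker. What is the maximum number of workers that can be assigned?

7

For example, pair Uma→H, Toni→G, Zane→E, Omar→B, Lee→A, Hana→I, Ravi→C.
The set {Toni, Eli} has only 1 neighbour ({G}), so by Hall's theorem at most 7 of the 8 workers can be matched.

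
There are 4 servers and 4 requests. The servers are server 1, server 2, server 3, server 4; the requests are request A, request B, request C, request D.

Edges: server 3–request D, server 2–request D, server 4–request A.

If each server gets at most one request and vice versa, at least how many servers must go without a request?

2

A valid assignment of size 2: server 2→request D, server 4→request A.
The set {server 1, server 2, server 3} has only 1 neighbour ({request D}), so by Hall's theorem at most 2 of the 4 servers can be matched.
That matches 2 of the 4, leaving 2 unmatched; no matching can do better.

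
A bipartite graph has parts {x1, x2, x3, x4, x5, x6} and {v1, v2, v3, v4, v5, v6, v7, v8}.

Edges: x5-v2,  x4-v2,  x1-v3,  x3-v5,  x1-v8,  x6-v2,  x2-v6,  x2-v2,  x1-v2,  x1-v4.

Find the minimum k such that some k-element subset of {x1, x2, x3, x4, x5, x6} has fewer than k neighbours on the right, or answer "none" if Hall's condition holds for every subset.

Take S = {x4, x5}. Its neighbourhood is {v2}, so |N(S)| = 1 < |S| = 2.
No single vertex violates Hall's condition since each has at least one neighbour, so 2 is the minimum.

2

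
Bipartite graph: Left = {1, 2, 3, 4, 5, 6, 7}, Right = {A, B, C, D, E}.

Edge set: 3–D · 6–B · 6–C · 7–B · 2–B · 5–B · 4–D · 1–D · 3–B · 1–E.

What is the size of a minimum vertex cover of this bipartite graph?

The 4 edges 1–E, 2–B, 3–D, 6–C form a matching, so any vertex cover needs at least 4 vertices (one per matched edge).
Conversely {1, 6, B, D} meets every edge and has exactly 4 vertices, so 4 is optimal.

4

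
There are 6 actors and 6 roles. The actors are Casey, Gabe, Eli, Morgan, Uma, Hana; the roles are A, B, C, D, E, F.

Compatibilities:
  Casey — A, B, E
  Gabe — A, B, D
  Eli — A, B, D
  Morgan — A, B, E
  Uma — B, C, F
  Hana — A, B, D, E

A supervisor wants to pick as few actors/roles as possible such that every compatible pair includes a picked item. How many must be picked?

5

{Uma, A, B, D, E} is a vertex cover of size 5: every edge has an endpoint in this set.
No smaller cover exists because Casey–E, Gabe–A, Eli–D, Morgan–B, Uma–F is a matching of size 5, and a cover must include an endpoint of each of these disjoint edges (König's theorem).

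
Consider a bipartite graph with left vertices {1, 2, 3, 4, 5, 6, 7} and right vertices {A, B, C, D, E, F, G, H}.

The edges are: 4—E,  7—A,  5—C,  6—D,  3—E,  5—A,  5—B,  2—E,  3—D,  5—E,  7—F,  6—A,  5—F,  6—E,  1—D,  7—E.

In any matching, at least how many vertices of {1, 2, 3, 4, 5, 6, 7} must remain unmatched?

One maximum matching: 1→D, 2→E, 5→B, 6→A, 7→F.
The set {1, 2, 3, 4} has only 2 neighbours ({D, E}), so by Hall's theorem at most 5 of the 7 left vertices can be matched.
That matches 5 of the 7, leaving 2 unmatched; no matching can do better.

2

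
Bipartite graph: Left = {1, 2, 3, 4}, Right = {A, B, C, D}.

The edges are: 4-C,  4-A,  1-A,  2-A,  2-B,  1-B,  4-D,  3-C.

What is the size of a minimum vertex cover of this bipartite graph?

The 4 edges 1–A, 2–B, 3–C, 4–D form a matching, so any vertex cover needs at least 4 vertices (one per matched edge).
Conversely {1, 2, 3, 4} meets every edge and has exactly 4 vertices, so 4 is optimal.

4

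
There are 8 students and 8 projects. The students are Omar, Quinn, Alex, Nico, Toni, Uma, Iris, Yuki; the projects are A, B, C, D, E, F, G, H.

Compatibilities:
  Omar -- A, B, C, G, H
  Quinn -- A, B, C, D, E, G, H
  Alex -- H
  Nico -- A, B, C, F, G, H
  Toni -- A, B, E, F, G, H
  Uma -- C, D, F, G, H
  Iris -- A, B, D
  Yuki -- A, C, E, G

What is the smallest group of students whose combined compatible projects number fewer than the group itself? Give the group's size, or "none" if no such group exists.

A matching saturating every student exists, for instance Omar→C, Quinn→G, Alex→H, Nico→A, Toni→B, Uma→F, Iris→D, Yuki→E.
By Hall's marriage theorem, this means |N(S)| ≥ |S| for every subset S, so no violating subset exists.

none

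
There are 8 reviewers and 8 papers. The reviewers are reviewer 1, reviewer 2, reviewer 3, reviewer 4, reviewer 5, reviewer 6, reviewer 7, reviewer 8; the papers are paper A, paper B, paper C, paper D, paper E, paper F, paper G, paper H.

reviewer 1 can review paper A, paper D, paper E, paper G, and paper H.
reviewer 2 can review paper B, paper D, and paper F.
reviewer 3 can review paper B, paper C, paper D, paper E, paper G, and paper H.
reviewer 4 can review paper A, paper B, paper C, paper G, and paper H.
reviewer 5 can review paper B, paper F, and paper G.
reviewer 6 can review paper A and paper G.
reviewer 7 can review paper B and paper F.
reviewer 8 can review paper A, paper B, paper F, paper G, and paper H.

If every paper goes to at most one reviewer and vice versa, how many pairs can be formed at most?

A valid assignment of size 8: reviewer 1→paper E, reviewer 2→paper D, reviewer 3→paper C, reviewer 4→paper H, reviewer 5→paper G, reviewer 6→paper A, reviewer 7→paper F, reviewer 8→paper B.
This saturates every reviewer, so 8 is the maximum.

8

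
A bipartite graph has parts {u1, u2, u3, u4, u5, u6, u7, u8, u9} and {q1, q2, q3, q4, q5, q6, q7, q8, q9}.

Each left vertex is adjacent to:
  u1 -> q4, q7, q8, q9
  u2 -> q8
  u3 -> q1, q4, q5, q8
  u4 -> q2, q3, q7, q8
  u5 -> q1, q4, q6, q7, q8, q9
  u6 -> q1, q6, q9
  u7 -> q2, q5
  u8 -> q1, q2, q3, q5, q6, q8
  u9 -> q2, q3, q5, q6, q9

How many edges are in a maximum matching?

9

For example, pair u1–q7, u2–q8, u3–q4, u4–q2, u5–q6, u6–q1, u7–q5, u8–q3, u9–q9.
This saturates every left vertex, so 9 is the maximum.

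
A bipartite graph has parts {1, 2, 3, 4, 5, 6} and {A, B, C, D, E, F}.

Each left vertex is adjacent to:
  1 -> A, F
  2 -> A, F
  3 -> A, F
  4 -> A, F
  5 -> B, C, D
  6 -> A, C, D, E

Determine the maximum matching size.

4

A valid assignment of size 4: 1–A, 2–F, 5–B, 6–E.
The set {1, 2, 3, 4} has only 2 neighbours ({A, F}), so by Hall's theorem at most 4 of the 6 left vertices can be matched.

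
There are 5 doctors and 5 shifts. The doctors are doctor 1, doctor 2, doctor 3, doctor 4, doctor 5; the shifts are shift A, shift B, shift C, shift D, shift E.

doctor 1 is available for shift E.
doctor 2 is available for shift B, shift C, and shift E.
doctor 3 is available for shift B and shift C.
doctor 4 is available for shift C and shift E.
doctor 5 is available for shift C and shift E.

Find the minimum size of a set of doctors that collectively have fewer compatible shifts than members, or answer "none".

3

Take S = {doctor 1, doctor 4, doctor 5}. Its neighbourhood is {shift C, shift E}, so |N(S)| = 2 < |S| = 3.
Every subset of size less than 3 has at least as many neighbours as members, so 3 is the minimum.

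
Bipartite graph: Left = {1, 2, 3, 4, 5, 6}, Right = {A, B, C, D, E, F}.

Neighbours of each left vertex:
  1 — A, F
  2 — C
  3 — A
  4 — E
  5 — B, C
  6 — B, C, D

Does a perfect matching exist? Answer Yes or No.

Yes

For example, pair 1–F, 2–C, 3–A, 4–E, 5–B, 6–D.
All 6 left vertices are covered.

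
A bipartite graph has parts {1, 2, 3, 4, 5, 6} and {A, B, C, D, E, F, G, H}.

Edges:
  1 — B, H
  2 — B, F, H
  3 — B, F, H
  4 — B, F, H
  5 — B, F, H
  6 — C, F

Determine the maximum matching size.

A valid assignment of size 4: 1-H, 2-F, 3-B, 6-C.
The set {1, 2, 3, 4, 5} has only 3 neighbours ({B, F, H}), so by Hall's theorem at most 4 of the 6 left vertices can be matched.

4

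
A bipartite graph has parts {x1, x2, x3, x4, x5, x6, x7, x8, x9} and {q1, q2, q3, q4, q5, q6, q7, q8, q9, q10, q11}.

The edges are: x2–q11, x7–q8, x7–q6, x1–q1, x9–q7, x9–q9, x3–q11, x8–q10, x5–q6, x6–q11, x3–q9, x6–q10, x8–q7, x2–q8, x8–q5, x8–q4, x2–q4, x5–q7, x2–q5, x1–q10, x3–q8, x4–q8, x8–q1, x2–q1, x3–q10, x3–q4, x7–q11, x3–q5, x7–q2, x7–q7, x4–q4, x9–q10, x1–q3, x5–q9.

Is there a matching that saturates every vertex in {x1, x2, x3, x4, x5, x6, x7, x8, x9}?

Yes

One maximum matching: x1–q3, x2–q11, x3–q4, x4–q8, x5–q9, x6–q10, x7–q6, x8–q1, x9–q7.
All 9 left vertices are covered.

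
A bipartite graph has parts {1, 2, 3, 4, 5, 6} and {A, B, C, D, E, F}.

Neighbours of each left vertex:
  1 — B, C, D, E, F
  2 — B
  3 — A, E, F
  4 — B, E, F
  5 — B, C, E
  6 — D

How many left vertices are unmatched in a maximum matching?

A valid assignment of size 6: 1–E, 2–B, 3–A, 4–F, 5–C, 6–D.
All 6 left vertices are matched, so no larger matching exists.
That matches 6 of the 6, leaving 0 unmatched; no matching can do better.

0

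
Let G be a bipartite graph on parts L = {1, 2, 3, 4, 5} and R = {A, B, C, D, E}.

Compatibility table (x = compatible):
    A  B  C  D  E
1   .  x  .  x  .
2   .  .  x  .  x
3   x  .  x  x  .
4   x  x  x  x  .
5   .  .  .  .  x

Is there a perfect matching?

Yes

One maximum matching: 1–B, 2–C, 3–D, 4–A, 5–E.
Every left vertex is matched, so this is a perfect matching.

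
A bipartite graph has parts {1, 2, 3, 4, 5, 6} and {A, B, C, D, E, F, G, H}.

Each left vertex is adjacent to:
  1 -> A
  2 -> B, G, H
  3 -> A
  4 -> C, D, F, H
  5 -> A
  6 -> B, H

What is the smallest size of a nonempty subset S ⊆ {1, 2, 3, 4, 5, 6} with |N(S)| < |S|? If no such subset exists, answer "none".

Take S = {1, 3}. Its neighbourhood is {A}, so |N(S)| = 1 < |S| = 2.
No single vertex violates Hall's condition since each has at least one neighbour, so 2 is the minimum.

2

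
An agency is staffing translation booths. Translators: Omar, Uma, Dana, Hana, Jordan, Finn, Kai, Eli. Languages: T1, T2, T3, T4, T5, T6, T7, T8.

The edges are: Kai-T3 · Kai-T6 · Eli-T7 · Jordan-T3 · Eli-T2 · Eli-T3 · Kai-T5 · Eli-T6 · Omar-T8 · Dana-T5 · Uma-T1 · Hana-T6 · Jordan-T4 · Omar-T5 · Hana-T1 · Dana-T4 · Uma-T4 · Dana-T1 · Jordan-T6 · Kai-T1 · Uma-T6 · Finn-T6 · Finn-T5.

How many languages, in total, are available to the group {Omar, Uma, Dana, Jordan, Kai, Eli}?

The union of neighbours of {Omar, Uma, Dana, Jordan, Kai, Eli} is {T1, T2, T3, T4, T5, T6, T7, T8}, which has 8 elements.
Since |N(S)| = 8 ≥ |S| = 6, Hall's condition holds for this subset.

8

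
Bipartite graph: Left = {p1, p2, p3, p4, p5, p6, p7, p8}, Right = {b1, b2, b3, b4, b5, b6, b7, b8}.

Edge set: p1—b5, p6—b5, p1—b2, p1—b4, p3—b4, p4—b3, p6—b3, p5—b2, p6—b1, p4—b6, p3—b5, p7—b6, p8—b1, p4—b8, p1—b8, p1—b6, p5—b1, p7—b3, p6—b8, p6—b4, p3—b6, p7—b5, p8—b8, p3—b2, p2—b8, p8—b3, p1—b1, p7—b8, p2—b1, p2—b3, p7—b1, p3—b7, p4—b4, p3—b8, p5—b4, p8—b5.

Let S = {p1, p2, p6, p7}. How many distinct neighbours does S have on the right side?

The union of neighbours of {p1, p2, p6, p7} is {b1, b2, b3, b4, b5, b6, b8}, which has 7 elements.
Since |N(S)| = 7 ≥ |S| = 4, Hall's condition holds for this subset.

7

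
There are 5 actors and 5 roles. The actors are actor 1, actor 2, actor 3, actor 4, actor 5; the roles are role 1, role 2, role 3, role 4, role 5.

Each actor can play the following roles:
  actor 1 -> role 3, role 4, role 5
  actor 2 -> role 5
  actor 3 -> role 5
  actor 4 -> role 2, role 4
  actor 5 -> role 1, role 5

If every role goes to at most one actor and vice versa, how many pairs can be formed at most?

A valid assignment of size 4: actor 1-role 3, actor 2-role 5, actor 4-role 2, actor 5-role 1.
The set {actor 2, actor 3} has only 1 neighbour ({role 5}), so by Hall's theorem at most 4 of the 5 actors can be matched.

4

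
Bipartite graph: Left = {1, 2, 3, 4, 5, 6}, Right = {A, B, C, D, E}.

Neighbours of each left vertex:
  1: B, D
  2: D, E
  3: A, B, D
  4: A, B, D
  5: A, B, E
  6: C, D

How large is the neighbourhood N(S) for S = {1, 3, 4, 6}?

The union of neighbours of {1, 3, 4, 6} is {A, B, C, D}, which has 4 elements.
Since |N(S)| = 4 ≥ |S| = 4, Hall's condition holds for this subset.

4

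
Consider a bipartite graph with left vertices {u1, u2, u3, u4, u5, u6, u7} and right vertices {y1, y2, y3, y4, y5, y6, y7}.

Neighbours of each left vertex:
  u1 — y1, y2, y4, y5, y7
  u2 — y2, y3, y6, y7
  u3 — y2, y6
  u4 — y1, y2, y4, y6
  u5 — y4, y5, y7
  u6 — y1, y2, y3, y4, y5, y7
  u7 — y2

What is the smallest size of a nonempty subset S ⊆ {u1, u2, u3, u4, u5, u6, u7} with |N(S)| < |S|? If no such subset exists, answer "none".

none

A matching saturating every left vertex exists, for instance u1→y7, u2→y3, u3→y6, u4→y1, u5→y5, u6→y4, u7→y2.
By Hall's marriage theorem, this means |N(S)| ≥ |S| for every subset S, so no violating subset exists.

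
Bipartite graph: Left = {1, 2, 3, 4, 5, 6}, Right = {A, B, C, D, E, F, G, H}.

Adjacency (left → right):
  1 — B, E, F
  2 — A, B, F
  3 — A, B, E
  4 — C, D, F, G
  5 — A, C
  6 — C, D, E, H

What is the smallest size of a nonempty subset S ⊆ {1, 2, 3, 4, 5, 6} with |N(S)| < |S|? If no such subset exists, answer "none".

none

A matching saturating every left vertex exists, for instance 1→B, 2→F, 3→A, 4→D, 5→C, 6→E.
By Hall's marriage theorem, this means |N(S)| ≥ |S| for every subset S, so no violating subset exists.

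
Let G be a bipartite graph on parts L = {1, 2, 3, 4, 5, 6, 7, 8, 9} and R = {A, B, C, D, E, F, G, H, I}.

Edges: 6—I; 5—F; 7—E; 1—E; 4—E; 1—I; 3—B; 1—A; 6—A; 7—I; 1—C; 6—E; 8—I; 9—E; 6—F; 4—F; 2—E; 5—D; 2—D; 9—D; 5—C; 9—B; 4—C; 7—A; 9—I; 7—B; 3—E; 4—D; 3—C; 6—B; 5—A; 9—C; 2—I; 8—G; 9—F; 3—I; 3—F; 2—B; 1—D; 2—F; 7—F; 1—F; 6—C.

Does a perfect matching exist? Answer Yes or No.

The set {1, 2, 3, 4, 5, 6, 7, 9} has only 7 neighbours ({A, B, C, D, E, F, I}), so by Hall's theorem at most 8 of the 9 left vertices can be matched.
Hence no matching covers every left vertex.

No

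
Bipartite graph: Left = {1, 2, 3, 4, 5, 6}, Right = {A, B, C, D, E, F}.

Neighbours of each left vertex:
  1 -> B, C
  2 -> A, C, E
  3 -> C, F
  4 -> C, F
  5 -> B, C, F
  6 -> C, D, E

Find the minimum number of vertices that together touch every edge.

The 5 edges 1–B, 2–A, 3–C, 4–F, 6–E form a matching, so any vertex cover needs at least 5 vertices (one per matched edge).
Conversely {2, 6, B, C, F} meets every edge and has exactly 5 vertices, so 5 is optimal.

5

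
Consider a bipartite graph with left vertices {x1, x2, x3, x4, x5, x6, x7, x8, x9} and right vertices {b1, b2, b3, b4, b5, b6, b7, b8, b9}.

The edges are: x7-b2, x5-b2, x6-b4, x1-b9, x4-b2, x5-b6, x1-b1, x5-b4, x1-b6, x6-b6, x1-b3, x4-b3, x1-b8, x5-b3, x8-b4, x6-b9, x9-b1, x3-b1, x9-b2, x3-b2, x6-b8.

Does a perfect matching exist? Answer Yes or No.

No

The set {x2, x3, x7, x9} has only 2 neighbours ({b1, b2}), so by Hall's theorem at most 7 of the 9 left vertices can be matched.
Hence no matching covers every left vertex.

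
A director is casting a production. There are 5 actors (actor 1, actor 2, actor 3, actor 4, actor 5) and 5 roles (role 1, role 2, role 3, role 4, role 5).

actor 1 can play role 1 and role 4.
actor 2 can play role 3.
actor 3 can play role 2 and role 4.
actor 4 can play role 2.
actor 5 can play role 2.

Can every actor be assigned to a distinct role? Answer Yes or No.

No

The set {actor 4, actor 5} has only 1 neighbour ({role 2}), so by Hall's theorem at most 4 of the 5 actors can be matched.
Hence no matching covers every actor.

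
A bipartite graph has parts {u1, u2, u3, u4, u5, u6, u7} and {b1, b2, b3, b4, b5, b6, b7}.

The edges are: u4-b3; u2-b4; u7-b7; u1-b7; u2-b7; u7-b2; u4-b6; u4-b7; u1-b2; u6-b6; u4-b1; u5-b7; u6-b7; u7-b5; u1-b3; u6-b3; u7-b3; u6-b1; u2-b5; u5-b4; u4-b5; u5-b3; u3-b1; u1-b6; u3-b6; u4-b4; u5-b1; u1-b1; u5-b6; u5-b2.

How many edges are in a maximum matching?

For example, pair u1-b2, u2-b5, u3-b1, u4-b7, u5-b4, u6-b6, u7-b3.
This saturates every left vertex, so 7 is the maximum.

7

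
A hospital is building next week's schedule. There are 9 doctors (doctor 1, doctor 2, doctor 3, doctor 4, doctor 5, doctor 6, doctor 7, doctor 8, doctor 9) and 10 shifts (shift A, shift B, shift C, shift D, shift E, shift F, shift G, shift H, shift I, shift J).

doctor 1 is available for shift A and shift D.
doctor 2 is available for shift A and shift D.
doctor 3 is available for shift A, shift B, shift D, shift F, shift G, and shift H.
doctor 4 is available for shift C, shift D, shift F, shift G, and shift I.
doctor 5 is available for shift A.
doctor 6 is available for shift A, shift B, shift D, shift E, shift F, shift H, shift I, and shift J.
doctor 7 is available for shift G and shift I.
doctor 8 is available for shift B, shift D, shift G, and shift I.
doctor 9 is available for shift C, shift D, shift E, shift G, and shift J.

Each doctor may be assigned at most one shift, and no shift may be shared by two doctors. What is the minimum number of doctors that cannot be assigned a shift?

1

One maximum matching: doctor 1-shift D, doctor 2-shift A, doctor 3-shift F, doctor 4-shift C, doctor 6-shift J, doctor 7-shift I, doctor 8-shift B, doctor 9-shift G.
The set {doctor 1, doctor 2, doctor 5} has only 2 neighbours ({shift A, shift D}), so by Hall's theorem at most 8 of the 9 doctors can be matched.
That matches 8 of the 9, leaving 1 unmatched; no matching can do better.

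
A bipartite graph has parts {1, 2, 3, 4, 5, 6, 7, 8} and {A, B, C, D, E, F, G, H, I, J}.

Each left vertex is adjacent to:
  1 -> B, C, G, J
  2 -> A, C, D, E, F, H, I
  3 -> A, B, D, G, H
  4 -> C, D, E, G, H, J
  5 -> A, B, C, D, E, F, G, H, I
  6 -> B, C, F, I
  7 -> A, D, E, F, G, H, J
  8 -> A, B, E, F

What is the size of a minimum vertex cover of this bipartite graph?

The 8 edges 1–J, 2–A, 3–D, 4–E, 5–H, 6–F, 7–G, 8–B form a matching, so any vertex cover needs at least 8 vertices (one per matched edge).
Conversely {1, 2, 3, 4, 5, 6, 7, 8} meets every edge and has exactly 8 vertices, so 8 is optimal.

8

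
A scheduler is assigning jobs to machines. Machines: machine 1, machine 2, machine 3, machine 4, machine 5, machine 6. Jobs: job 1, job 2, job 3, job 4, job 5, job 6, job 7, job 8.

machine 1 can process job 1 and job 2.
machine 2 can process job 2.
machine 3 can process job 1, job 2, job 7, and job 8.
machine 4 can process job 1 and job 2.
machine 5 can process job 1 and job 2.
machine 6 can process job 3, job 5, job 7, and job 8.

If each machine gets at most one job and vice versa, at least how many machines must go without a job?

2

A valid assignment of size 4: machine 1-job 1, machine 2-job 2, machine 3-job 8, machine 6-job 3.
The set {machine 1, machine 2, machine 4, machine 5} has only 2 neighbours ({job 1, job 2}), so by Hall's theorem at most 4 of the 6 machines can be matched.
That matches 4 of the 6, leaving 2 unmatched; no matching can do better.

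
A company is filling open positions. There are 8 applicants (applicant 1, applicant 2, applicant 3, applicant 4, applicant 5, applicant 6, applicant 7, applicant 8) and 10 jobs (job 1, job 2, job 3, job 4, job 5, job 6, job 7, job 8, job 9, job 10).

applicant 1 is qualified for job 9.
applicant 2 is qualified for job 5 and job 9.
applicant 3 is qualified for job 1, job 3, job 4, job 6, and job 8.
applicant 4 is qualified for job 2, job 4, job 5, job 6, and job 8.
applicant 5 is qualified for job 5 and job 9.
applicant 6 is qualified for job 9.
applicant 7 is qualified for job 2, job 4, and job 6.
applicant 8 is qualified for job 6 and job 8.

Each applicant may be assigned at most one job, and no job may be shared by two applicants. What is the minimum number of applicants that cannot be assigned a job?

2

For example, pair applicant 1→job 9, applicant 2→job 5, applicant 3→job 1, applicant 4→job 4, applicant 7→job 2, applicant 8→job 6.
The set {applicant 1, applicant 2, applicant 5, applicant 6} has only 2 neighbours ({job 5, job 9}), so by Hall's theorem at most 6 of the 8 applicants can be matched.
That matches 6 of the 8, leaving 2 unmatched; no matching can do better.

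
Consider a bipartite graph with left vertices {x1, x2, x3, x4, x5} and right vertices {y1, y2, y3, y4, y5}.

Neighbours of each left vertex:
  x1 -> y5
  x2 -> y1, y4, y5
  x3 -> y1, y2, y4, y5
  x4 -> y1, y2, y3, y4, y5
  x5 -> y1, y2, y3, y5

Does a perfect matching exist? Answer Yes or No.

A valid assignment of size 5: x1-y5, x2-y1, x3-y2, x4-y4, x5-y3.
All 5 left vertices are covered.

Yes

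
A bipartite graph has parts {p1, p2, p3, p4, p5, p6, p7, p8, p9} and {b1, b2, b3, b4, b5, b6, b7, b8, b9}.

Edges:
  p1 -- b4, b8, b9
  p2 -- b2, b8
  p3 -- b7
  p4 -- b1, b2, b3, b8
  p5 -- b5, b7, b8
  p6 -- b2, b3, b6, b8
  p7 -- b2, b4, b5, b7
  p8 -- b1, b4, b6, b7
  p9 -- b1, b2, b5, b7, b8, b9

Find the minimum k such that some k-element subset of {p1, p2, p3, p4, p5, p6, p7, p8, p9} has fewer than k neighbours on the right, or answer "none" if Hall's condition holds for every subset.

none

A matching saturating every left vertex exists, for instance p1→b9, p2→b2, p3→b7, p4→b8, p5→b5, p6→b3, p7→b4, p8→b6, p9→b1.
By Hall's marriage theorem, this means |N(S)| ≥ |S| for every subset S, so no violating subset exists.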